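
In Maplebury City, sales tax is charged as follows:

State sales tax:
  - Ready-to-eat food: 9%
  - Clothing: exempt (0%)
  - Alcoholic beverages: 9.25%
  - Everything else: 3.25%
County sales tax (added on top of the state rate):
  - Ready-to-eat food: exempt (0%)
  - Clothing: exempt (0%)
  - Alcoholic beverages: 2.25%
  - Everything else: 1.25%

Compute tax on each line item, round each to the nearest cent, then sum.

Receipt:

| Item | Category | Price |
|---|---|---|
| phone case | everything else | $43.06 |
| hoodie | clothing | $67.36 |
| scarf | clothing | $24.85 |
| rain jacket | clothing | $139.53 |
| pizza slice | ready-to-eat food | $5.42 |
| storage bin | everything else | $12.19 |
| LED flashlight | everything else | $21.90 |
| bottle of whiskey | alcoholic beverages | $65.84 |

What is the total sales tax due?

Phone case $43.06: everything else → 3.25% + 1.25% county = 4.5% → $1.94
Hoodie $67.36: clothing → 0% + 0% county = 0% → $0.00
Scarf $24.85: clothing → 0% + 0% county = 0% → $0.00
Rain jacket $139.53: clothing → 0% + 0% county = 0% → $0.00
Pizza slice $5.42: ready-to-eat food → 9% + 0% county = 9% → $0.49
Storage bin $12.19: everything else → 3.25% + 1.25% county = 4.5% → $0.55
LED flashlight $21.90: everything else → 3.25% + 1.25% county = 4.5% → $0.99
Bottle of whiskey $65.84: alcoholic beverages → 9.25% + 2.25% county = 11.5% → $7.57
Total tax = $1.94 + $0.49 + $0.55 + $0.99 + $7.57 = $11.54

$11.54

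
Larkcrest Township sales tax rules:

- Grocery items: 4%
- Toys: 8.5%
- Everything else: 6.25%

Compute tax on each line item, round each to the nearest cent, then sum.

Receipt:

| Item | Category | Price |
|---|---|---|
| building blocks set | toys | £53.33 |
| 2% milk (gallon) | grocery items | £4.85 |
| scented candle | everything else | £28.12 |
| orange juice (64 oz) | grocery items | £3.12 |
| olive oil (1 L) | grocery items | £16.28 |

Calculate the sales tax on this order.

£7.25

Building blocks set £53.33: toys → 8.5% → £4.53
2% milk (gallon) £4.85: grocery items → 4% → £0.19
Scented candle £28.12: everything else → 6.25% → £1.76
Orange juice (64 oz) £3.12: grocery items → 4% → £0.12
Olive oil (1 L) £16.28: grocery items → 4% → £0.65
Total tax = £4.53 + £0.19 + £1.76 + £0.12 + £0.65 = £7.25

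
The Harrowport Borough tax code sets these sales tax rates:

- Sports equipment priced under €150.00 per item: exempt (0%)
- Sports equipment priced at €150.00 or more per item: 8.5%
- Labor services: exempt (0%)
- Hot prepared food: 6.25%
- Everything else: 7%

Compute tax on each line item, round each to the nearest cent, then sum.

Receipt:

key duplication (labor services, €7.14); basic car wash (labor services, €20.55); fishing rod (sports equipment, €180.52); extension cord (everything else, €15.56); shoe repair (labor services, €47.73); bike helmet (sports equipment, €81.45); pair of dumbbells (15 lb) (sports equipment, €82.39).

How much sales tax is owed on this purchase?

€16.43

Key duplication €7.14: labor services → 0% → €0.00
Basic car wash €20.55: labor services → 0% → €0.00
Fishing rod €180.52: sports equipment, €150.00 or more → 8.5% → €15.34
Extension cord €15.56: everything else → 7% → €1.09
Shoe repair €47.73: labor services → 0% → €0.00
Bike helmet €81.45: sports equipment, under €150.00 → 0% → €0.00
Pair of dumbbells (15 lb) €82.39: sports equipment, under €150.00 → 0% → €0.00
Total tax = €15.34 + €1.09 = €16.43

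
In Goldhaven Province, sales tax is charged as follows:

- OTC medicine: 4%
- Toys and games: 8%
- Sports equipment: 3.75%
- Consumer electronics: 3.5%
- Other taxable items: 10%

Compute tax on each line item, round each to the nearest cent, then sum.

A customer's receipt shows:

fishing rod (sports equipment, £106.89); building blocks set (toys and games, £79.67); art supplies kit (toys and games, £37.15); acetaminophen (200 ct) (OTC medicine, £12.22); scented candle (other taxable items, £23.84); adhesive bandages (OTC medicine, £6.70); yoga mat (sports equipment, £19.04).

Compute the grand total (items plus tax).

Fishing rod £106.89: sports equipment → 3.75% → £4.01
Building blocks set £79.67: toys and games → 8% → £6.37
Art supplies kit £37.15: toys and games → 8% → £2.97
Acetaminophen (200 ct) £12.22: OTC medicine → 4% → £0.49
Scented candle £23.84: other taxable items → 10% → £2.38
Adhesive bandages £6.70: OTC medicine → 4% → £0.27
Yoga mat £19.04: sports equipment → 3.75% → £0.71
Subtotal = £285.51; tax = £17.20; total due = £302.71

£302.71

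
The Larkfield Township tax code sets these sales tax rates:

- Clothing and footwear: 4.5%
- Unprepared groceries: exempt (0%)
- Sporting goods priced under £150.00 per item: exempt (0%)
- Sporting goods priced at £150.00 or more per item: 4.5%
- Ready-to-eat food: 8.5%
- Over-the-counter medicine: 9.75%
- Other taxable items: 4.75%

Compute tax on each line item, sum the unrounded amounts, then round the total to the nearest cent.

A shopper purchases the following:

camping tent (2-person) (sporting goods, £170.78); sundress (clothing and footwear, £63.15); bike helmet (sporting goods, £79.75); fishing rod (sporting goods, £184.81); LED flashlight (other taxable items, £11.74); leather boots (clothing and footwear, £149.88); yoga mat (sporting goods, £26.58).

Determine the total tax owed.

Camping tent (2-person) £170.78: sporting goods, £150.00 or more → 4.5% → £7.6851
Sundress £63.15: clothing and footwear → 4.5% → £2.84175
Bike helmet £79.75: sporting goods, under £150.00 → 0% → £0.00
Fishing rod £184.81: sporting goods, £150.00 or more → 4.5% → £8.31645
LED flashlight £11.74: other taxable items → 4.75% → £0.55765
Leather boots £149.88: clothing and footwear → 4.5% → £6.7446
Yoga mat £26.58: sporting goods, under £150.00 → 0% → £0.00
Unrounded tax sum = £26.14555 → £26.15

£26.15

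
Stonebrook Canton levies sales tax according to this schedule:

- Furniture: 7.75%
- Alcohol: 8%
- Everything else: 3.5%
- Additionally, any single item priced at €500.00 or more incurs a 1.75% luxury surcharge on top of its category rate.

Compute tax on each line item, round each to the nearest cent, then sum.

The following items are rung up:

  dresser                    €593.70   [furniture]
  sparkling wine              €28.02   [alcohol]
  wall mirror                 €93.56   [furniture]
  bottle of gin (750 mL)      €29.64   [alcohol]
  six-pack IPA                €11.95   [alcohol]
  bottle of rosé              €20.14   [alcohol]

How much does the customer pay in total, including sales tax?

€847.84

Dresser €593.70: furniture → 7.75% + 1.75% surcharge = 9.5% → €56.40
Sparkling wine €28.02: alcohol → 8% → €2.24
Wall mirror €93.56: furniture → 7.75% → €7.25
Bottle of gin (750 mL) €29.64: alcohol → 8% → €2.37
Six-pack IPA €11.95: alcohol → 8% → €0.96
Bottle of rosé €20.14: alcohol → 8% → €1.61
Subtotal = €777.01; tax = €70.83; total due = €847.84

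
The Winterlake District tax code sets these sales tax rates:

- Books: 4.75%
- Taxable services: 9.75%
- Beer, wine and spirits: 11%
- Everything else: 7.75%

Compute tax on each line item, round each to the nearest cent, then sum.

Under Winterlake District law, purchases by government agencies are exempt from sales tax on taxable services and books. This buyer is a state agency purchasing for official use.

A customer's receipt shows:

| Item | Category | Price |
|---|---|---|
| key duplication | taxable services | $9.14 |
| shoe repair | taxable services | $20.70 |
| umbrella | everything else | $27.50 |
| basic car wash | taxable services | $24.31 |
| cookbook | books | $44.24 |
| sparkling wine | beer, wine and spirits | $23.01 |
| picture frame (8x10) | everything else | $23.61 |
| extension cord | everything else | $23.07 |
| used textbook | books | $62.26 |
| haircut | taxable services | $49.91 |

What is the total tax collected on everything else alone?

Umbrella $27.50: everything else → 7.75% → $2.13
Picture frame (8x10) $23.61: everything else → 7.75% → $1.83
Extension cord $23.07: everything else → 7.75% → $1.79
Tax on everything else = $2.13 + $1.83 + $1.79 = $5.75

$5.75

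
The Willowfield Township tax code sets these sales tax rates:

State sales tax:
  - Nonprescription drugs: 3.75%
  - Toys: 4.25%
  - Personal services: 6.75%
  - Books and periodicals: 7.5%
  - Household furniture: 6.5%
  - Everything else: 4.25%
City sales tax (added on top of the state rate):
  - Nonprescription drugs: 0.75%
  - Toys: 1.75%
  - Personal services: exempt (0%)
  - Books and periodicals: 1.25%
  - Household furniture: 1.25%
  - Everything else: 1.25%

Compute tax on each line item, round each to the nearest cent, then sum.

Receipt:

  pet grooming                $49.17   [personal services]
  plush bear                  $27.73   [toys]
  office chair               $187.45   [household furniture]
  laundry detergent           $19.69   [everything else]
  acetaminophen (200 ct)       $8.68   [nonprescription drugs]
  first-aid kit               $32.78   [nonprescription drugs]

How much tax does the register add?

Pet grooming $49.17: personal services → 6.75% + 0% city = 6.75% → $3.32
Plush bear $27.73: toys → 4.25% + 1.75% city = 6% → $1.66
Office chair $187.45: household furniture → 6.5% + 1.25% city = 7.75% → $14.53
Laundry detergent $19.69: everything else → 4.25% + 1.25% city = 5.5% → $1.08
Acetaminophen (200 ct) $8.68: nonprescription drugs → 3.75% + 0.75% city = 4.5% → $0.39
First-aid kit $32.78: nonprescription drugs → 3.75% + 0.75% city = 4.5% → $1.48
Total tax = $3.32 + $1.66 + $14.53 + $1.08 + $0.39 + $1.48 = $22.46

$22.46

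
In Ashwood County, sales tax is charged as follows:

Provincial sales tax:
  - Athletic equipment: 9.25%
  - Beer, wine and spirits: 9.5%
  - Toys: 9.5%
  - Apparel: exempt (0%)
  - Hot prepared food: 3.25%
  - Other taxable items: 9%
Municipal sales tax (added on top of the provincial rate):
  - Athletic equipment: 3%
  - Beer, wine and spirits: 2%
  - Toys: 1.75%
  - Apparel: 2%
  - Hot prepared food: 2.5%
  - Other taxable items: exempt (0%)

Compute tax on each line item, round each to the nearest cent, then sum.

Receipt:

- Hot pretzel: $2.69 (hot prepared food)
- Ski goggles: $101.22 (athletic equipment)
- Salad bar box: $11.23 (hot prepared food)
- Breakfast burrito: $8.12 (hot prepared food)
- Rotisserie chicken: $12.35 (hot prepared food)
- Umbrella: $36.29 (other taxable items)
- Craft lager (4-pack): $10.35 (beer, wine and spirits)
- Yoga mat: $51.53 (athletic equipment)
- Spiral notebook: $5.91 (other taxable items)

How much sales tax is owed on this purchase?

$25.68

Hot pretzel $2.69: hot prepared food → 3.25% + 2.5% municipal = 5.75% → $0.15
Ski goggles $101.22: athletic equipment → 9.25% + 3% municipal = 12.25% → $12.40
Salad bar box $11.23: hot prepared food → 3.25% + 2.5% municipal = 5.75% → $0.65
Breakfast burrito $8.12: hot prepared food → 3.25% + 2.5% municipal = 5.75% → $0.47
Rotisserie chicken $12.35: hot prepared food → 3.25% + 2.5% municipal = 5.75% → $0.71
Umbrella $36.29: other taxable items → 9% + 0% municipal = 9% → $3.27
Craft lager (4-pack) $10.35: beer, wine and spirits → 9.5% + 2% municipal = 11.5% → $1.19
Yoga mat $51.53: athletic equipment → 9.25% + 3% municipal = 12.25% → $6.31
Spiral notebook $5.91: other taxable items → 9% + 0% municipal = 9% → $0.53
Total tax = $0.15 + $12.40 + $0.65 + $0.47 + $0.71 + $3.27 + $1.19 + $6.31 + $0.53 = $25.68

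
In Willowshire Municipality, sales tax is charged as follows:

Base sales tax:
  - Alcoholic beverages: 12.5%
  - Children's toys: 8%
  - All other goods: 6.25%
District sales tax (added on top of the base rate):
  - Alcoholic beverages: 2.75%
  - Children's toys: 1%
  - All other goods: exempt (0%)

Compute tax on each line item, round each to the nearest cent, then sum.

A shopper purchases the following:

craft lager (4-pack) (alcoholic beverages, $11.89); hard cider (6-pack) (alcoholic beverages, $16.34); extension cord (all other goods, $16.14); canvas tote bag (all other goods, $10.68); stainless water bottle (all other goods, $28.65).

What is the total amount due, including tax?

$91.47

Craft lager (4-pack) $11.89: alcoholic beverages → 12.5% + 2.75% district = 15.25% → $1.81
Hard cider (6-pack) $16.34: alcoholic beverages → 12.5% + 2.75% district = 15.25% → $2.49
Extension cord $16.14: all other goods → 6.25% + 0% district = 6.25% → $1.01
Canvas tote bag $10.68: all other goods → 6.25% + 0% district = 6.25% → $0.67
Stainless water bottle $28.65: all other goods → 6.25% + 0% district = 6.25% → $1.79
Subtotal = $83.70; tax = $7.77; total due = $91.47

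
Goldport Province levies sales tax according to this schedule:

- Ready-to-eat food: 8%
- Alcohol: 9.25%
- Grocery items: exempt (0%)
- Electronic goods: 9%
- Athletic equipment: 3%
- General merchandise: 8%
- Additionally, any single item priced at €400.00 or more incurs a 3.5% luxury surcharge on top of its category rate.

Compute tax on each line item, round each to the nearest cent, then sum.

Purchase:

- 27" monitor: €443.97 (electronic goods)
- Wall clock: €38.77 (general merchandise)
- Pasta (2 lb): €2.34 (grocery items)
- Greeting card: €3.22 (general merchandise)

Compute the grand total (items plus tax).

27" monitor €443.97: electronic goods → 9% + 3.5% surcharge = 12.5% → €55.50
Wall clock €38.77: general merchandise → 8% → €3.10
Pasta (2 lb) €2.34: grocery items → 0% → €0.00
Greeting card €3.22: general merchandise → 8% → €0.26
Subtotal = €488.30; tax = €58.86; total due = €547.16

€547.16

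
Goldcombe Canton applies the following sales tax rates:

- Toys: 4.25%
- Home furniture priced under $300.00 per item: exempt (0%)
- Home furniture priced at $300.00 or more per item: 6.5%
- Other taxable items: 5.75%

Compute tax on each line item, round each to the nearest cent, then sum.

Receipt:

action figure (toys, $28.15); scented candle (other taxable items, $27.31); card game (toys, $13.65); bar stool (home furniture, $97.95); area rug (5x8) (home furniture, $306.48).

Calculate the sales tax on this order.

Action figure $28.15: toys → 4.25% → $1.20
Scented candle $27.31: other taxable items → 5.75% → $1.57
Card game $13.65: toys → 4.25% → $0.58
Bar stool $97.95: home furniture, under $300.00 → 0% → $0.00
Area rug (5x8) $306.48: home furniture, $300.00 or more → 6.5% → $19.92
Total tax = $1.20 + $1.57 + $0.58 + $19.92 = $23.27

$23.27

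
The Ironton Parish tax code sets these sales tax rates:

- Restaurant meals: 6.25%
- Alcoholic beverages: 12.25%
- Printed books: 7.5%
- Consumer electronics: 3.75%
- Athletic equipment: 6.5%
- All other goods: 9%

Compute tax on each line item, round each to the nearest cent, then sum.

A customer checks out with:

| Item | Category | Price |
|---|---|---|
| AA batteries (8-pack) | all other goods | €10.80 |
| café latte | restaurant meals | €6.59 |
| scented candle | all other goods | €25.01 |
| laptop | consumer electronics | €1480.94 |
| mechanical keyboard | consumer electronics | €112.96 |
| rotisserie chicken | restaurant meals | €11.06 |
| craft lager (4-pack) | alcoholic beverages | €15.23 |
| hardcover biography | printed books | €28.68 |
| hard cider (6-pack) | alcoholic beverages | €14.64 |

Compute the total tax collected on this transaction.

AA batteries (8-pack) €10.80: all other goods → 9% → €0.97
Café latte €6.59: restaurant meals → 6.25% → €0.41
Scented candle €25.01: all other goods → 9% → €2.25
Laptop €1480.94: consumer electronics → 3.75% → €55.54
Mechanical keyboard €112.96: consumer electronics → 3.75% → €4.24
Rotisserie chicken €11.06: restaurant meals → 6.25% → €0.69
Craft lager (4-pack) €15.23: alcoholic beverages → 12.25% → €1.87
Hardcover biography €28.68: printed books → 7.5% → €2.15
Hard cider (6-pack) €14.64: alcoholic beverages → 12.25% → €1.79
Total tax = €0.97 + €0.41 + €2.25 + €55.54 + €4.24 + €0.69 + €1.87 + €2.15 + €1.79 = €69.91

€69.91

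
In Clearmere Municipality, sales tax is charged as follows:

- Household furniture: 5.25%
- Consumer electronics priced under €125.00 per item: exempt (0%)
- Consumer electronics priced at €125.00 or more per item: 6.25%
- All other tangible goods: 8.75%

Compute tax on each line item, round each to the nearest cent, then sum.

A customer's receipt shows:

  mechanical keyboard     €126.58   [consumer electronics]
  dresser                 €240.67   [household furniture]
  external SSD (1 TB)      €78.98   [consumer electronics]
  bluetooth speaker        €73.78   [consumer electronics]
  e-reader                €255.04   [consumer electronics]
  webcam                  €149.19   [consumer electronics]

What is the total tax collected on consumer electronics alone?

€33.17

Mechanical keyboard €126.58: consumer electronics, €125.00 or more → 6.25% → €7.91
External SSD (1 TB) €78.98: consumer electronics, under €125.00 → 0% → €0.00
Bluetooth speaker €73.78: consumer electronics, under €125.00 → 0% → €0.00
E-reader €255.04: consumer electronics, €125.00 or more → 6.25% → €15.94
Webcam €149.19: consumer electronics, €125.00 or more → 6.25% → €9.32
Tax on consumer electronics = €7.91 + €0.00 + €0.00 + €15.94 + €9.32 = €33.17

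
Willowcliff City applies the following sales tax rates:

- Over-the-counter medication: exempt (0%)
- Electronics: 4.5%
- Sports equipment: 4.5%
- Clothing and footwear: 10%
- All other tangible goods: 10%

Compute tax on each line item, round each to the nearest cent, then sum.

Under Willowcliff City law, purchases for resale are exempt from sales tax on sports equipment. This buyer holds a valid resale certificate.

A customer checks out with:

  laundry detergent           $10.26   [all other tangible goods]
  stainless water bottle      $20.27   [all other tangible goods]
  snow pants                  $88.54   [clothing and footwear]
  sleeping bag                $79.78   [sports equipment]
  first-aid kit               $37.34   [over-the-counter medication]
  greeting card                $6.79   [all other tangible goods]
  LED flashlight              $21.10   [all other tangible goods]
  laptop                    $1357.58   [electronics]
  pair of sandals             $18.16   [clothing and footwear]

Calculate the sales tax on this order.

Laundry detergent $10.26: all other tangible goods → 10% → $1.03
Stainless water bottle $20.27: all other tangible goods → 10% → $2.03
Snow pants $88.54: clothing and footwear → 10% → $8.85
Sleeping bag $79.78: sports equipment, buyer-exempt → 0% → $0.00
First-aid kit $37.34: over-the-counter medication → 0% → $0.00
Greeting card $6.79: all other tangible goods → 10% → $0.68
LED flashlight $21.10: all other tangible goods → 10% → $2.11
Laptop $1357.58: electronics → 4.5% → $61.09
Pair of sandals $18.16: clothing and footwear → 10% → $1.82
Total tax = $1.03 + $2.03 + $8.85 + $0.68 + $2.11 + $61.09 + $1.82 = $77.61

$77.61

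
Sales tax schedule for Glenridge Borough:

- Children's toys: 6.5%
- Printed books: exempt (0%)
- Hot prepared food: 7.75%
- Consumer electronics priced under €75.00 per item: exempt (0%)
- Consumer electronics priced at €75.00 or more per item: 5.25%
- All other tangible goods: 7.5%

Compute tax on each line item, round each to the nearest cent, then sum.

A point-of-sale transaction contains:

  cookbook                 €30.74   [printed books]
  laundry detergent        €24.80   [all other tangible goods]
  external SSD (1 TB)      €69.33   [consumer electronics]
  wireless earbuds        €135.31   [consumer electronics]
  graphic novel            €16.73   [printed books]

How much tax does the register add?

€8.96

Cookbook €30.74: printed books → 0% → €0.00
Laundry detergent €24.80: all other tangible goods → 7.5% → €1.86
External SSD (1 TB) €69.33: consumer electronics, under €75.00 → 0% → €0.00
Wireless earbuds €135.31: consumer electronics, €75.00 or more → 5.25% → €7.10
Graphic novel €16.73: printed books → 0% → €0.00
Total tax = €1.86 + €7.10 = €8.96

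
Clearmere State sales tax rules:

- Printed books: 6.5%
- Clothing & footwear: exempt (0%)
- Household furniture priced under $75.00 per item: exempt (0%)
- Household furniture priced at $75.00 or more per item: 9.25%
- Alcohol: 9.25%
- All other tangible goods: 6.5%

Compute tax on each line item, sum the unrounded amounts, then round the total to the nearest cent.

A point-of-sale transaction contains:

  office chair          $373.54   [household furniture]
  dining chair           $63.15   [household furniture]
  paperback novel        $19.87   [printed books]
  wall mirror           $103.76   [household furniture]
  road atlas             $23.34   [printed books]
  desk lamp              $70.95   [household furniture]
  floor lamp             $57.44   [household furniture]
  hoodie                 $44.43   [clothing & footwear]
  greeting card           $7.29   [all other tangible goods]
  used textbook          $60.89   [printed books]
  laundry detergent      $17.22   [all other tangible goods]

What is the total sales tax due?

$52.51

Office chair $373.54: household furniture, $75.00 or more → 9.25% → $34.55245
Dining chair $63.15: household furniture, under $75.00 → 0% → $0.00
Paperback novel $19.87: printed books → 6.5% → $1.29155
Wall mirror $103.76: household furniture, $75.00 or more → 9.25% → $9.5978
Road atlas $23.34: printed books → 6.5% → $1.5171
Desk lamp $70.95: household furniture, under $75.00 → 0% → $0.00
Floor lamp $57.44: household furniture, under $75.00 → 0% → $0.00
Hoodie $44.43: clothing & footwear → 0% → $0.00
Greeting card $7.29: all other tangible goods → 6.5% → $0.47385
Used textbook $60.89: printed books → 6.5% → $3.95785
Laundry detergent $17.22: all other tangible goods → 6.5% → $1.1193
Unrounded tax sum = $52.5099 → $52.51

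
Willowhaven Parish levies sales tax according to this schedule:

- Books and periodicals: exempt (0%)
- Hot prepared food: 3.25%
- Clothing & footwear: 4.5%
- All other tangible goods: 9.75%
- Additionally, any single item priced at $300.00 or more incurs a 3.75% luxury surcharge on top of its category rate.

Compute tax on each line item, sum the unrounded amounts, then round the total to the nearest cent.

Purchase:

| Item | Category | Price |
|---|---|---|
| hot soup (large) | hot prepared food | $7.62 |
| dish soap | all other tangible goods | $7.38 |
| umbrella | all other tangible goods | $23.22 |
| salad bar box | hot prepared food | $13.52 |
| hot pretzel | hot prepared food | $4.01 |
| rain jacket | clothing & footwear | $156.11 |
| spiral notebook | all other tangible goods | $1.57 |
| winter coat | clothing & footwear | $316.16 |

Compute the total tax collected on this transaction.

$37.06

Hot soup (large) $7.62: hot prepared food → 3.25% → $0.24765
Dish soap $7.38: all other tangible goods → 9.75% → $0.71955
Umbrella $23.22: all other tangible goods → 9.75% → $2.26395
Salad bar box $13.52: hot prepared food → 3.25% → $0.4394
Hot pretzel $4.01: hot prepared food → 3.25% → $0.130325
Rain jacket $156.11: clothing & footwear → 4.5% → $7.02495
Spiral notebook $1.57: all other tangible goods → 9.75% → $0.153075
Winter coat $316.16: clothing & footwear → 4.5% + 3.75% surcharge = 8.25% → $26.0832
Unrounded tax sum = $37.0621 → $37.06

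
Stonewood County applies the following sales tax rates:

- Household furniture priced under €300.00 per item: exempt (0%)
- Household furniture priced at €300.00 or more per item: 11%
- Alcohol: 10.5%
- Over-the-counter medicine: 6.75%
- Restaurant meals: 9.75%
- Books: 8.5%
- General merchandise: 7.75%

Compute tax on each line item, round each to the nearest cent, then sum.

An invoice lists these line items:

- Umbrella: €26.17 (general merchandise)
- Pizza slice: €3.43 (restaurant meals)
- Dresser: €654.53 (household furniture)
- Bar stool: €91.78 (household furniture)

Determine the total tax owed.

Umbrella €26.17: general merchandise → 7.75% → €2.03
Pizza slice €3.43: restaurant meals → 9.75% → €0.33
Dresser €654.53: household furniture, €300.00 or more → 11% → €72.00
Bar stool €91.78: household furniture, under €300.00 → 0% → €0.00
Total tax = €2.03 + €0.33 + €72.00 = €74.36

€74.36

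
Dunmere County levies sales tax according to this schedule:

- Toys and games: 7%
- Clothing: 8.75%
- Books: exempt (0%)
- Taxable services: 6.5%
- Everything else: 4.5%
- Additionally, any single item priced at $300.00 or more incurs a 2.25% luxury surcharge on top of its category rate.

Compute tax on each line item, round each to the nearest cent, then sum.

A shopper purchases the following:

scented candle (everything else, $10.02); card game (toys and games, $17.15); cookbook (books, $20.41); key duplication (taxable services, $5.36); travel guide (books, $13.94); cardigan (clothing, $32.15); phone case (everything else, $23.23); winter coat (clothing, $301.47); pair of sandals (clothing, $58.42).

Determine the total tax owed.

Scented candle $10.02: everything else → 4.5% → $0.45
Card game $17.15: toys and games → 7% → $1.20
Cookbook $20.41: books → 0% → $0.00
Key duplication $5.36: taxable services → 6.5% → $0.35
Travel guide $13.94: books → 0% → $0.00
Cardigan $32.15: clothing → 8.75% → $2.81
Phone case $23.23: everything else → 4.5% → $1.05
Winter coat $301.47: clothing → 8.75% + 2.25% surcharge = 11% → $33.16
Pair of sandals $58.42: clothing → 8.75% → $5.11
Total tax = $0.45 + $1.20 + $0.35 + $2.81 + $1.05 + $33.16 + $5.11 = $44.13

$44.13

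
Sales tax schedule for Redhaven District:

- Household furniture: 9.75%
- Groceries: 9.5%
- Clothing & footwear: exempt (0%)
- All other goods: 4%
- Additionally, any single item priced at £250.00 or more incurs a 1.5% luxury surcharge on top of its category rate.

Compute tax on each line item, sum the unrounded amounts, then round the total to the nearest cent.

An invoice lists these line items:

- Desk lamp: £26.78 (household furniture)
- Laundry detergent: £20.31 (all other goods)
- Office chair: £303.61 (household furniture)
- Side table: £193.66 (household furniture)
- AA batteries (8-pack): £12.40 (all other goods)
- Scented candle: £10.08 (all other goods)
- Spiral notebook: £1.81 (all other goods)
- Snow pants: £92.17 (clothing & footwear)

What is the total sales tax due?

£57.43

Desk lamp £26.78: household furniture → 9.75% → £2.61105
Laundry detergent £20.31: all other goods → 4% → £0.8124
Office chair £303.61: household furniture → 9.75% + 1.5% surcharge = 11.25% → £34.156125
Side table £193.66: household furniture → 9.75% → £18.88185
AA batteries (8-pack) £12.40: all other goods → 4% → £0.496
Scented candle £10.08: all other goods → 4% → £0.4032
Spiral notebook £1.81: all other goods → 4% → £0.0724
Snow pants £92.17: clothing & footwear → 0% → £0.00
Unrounded tax sum = £57.433025 → £57.43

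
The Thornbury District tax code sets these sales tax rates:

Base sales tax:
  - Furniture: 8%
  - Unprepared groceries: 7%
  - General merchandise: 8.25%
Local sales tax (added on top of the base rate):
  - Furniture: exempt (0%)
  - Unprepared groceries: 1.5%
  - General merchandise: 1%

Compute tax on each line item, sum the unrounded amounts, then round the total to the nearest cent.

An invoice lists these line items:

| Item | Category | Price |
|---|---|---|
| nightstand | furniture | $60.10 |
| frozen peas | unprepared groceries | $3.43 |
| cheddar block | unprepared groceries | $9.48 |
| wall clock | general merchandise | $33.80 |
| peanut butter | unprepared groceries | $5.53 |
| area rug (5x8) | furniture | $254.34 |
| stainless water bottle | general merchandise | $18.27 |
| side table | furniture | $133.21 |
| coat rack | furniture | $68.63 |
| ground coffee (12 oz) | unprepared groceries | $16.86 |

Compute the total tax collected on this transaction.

Nightstand $60.10: furniture → 8% + 0% local = 8% → $4.808
Frozen peas $3.43: unprepared groceries → 7% + 1.5% local = 8.5% → $0.29155
Cheddar block $9.48: unprepared groceries → 7% + 1.5% local = 8.5% → $0.8058
Wall clock $33.80: general merchandise → 8.25% + 1% local = 9.25% → $3.1265
Peanut butter $5.53: unprepared groceries → 7% + 1.5% local = 8.5% → $0.47005
Area rug (5x8) $254.34: furniture → 8% + 0% local = 8% → $20.3472
Stainless water bottle $18.27: general merchandise → 8.25% + 1% local = 9.25% → $1.689975
Side table $133.21: furniture → 8% + 0% local = 8% → $10.6568
Coat rack $68.63: furniture → 8% + 0% local = 8% → $5.4904
Ground coffee (12 oz) $16.86: unprepared groceries → 7% + 1.5% local = 8.5% → $1.4331
Unrounded tax sum = $49.119375 → $49.12

$49.12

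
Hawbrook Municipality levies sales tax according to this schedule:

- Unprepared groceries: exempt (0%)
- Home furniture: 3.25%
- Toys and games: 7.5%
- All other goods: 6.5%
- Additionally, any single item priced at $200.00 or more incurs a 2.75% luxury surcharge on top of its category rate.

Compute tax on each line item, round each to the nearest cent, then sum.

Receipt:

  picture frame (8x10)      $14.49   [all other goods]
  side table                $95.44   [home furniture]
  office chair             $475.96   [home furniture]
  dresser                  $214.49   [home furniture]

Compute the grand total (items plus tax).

$845.85

Picture frame (8x10) $14.49: all other goods → 6.5% → $0.94
Side table $95.44: home furniture → 3.25% → $3.10
Office chair $475.96: home furniture → 3.25% + 2.75% surcharge = 6% → $28.56
Dresser $214.49: home furniture → 3.25% + 2.75% surcharge = 6% → $12.87
Subtotal = $800.38; tax = $45.47; total due = $845.85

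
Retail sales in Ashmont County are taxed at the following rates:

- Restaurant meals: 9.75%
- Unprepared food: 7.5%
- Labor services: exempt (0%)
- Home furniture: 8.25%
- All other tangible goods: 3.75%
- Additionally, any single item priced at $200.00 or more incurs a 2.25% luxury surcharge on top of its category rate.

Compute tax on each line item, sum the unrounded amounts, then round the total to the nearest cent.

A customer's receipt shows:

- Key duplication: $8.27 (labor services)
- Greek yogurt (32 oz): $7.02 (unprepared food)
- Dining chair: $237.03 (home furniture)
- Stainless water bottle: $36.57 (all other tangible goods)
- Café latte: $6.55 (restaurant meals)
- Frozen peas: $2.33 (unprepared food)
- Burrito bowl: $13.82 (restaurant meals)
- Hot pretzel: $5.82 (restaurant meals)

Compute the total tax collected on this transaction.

$29.51

Key duplication $8.27: labor services → 0% → $0.00
Greek yogurt (32 oz) $7.02: unprepared food → 7.5% → $0.5265
Dining chair $237.03: home furniture → 8.25% + 2.25% surcharge = 10.5% → $24.88815
Stainless water bottle $36.57: all other tangible goods → 3.75% → $1.371375
Café latte $6.55: restaurant meals → 9.75% → $0.638625
Frozen peas $2.33: unprepared food → 7.5% → $0.17475
Burrito bowl $13.82: restaurant meals → 9.75% → $1.34745
Hot pretzel $5.82: restaurant meals → 9.75% → $0.56745
Unrounded tax sum = $29.5143 → $29.51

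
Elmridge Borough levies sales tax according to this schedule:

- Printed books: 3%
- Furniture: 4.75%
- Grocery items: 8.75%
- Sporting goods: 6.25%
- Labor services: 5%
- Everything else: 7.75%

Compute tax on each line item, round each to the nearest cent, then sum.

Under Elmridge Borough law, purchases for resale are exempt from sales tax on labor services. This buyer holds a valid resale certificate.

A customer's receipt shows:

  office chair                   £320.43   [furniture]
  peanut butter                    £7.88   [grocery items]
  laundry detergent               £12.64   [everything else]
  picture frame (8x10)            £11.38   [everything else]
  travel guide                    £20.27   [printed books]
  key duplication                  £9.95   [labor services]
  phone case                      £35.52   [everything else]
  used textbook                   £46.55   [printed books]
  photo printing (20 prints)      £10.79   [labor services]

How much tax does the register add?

Office chair £320.43: furniture → 4.75% → £15.22
Peanut butter £7.88: grocery items → 8.75% → £0.69
Laundry detergent £12.64: everything else → 7.75% → £0.98
Picture frame (8x10) £11.38: everything else → 7.75% → £0.88
Travel guide £20.27: printed books → 3% → £0.61
Key duplication £9.95: labor services, buyer-exempt → 0% → £0.00
Phone case £35.52: everything else → 7.75% → £2.75
Used textbook £46.55: printed books → 3% → £1.40
Photo printing (20 prints) £10.79: labor services, buyer-exempt → 0% → £0.00
Total tax = £15.22 + £0.69 + £0.98 + £0.88 + £0.61 + £2.75 + £1.40 = £22.53

£22.53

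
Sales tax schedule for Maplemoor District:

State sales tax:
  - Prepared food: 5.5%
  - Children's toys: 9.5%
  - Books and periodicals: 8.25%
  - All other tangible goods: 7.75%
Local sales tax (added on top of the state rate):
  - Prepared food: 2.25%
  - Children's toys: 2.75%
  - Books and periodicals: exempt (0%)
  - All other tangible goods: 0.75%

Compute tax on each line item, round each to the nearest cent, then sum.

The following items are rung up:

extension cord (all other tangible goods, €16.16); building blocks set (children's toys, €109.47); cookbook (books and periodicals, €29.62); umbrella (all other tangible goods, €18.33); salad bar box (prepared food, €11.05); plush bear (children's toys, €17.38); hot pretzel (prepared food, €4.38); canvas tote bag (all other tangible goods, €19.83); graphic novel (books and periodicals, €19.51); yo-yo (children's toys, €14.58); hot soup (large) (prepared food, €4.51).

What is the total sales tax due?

€27.55

Extension cord €16.16: all other tangible goods → 7.75% + 0.75% local = 8.5% → €1.37
Building blocks set €109.47: children's toys → 9.5% + 2.75% local = 12.25% → €13.41
Cookbook €29.62: books and periodicals → 8.25% + 0% local = 8.25% → €2.44
Umbrella €18.33: all other tangible goods → 7.75% + 0.75% local = 8.5% → €1.56
Salad bar box €11.05: prepared food → 5.5% + 2.25% local = 7.75% → €0.86
Plush bear €17.38: children's toys → 9.5% + 2.75% local = 12.25% → €2.13
Hot pretzel €4.38: prepared food → 5.5% + 2.25% local = 7.75% → €0.34
Canvas tote bag €19.83: all other tangible goods → 7.75% + 0.75% local = 8.5% → €1.69
Graphic novel €19.51: books and periodicals → 8.25% + 0% local = 8.25% → €1.61
Yo-yo €14.58: children's toys → 9.5% + 2.75% local = 12.25% → €1.79
Hot soup (large) €4.51: prepared food → 5.5% + 2.25% local = 7.75% → €0.35
Total tax = €1.37 + €13.41 + €2.44 + €1.56 + €0.86 + €2.13 + €0.34 + €1.69 + €1.61 + €1.79 + €0.35 = €27.55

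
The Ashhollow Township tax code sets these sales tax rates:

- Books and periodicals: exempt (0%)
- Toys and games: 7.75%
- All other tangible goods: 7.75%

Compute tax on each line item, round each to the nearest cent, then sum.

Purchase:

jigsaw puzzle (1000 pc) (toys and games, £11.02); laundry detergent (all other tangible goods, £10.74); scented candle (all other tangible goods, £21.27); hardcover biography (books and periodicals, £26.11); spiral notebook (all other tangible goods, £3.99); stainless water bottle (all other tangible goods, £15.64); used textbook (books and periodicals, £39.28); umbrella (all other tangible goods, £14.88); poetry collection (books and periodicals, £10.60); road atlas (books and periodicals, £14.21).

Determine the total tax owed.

Jigsaw puzzle (1000 pc) £11.02: toys and games → 7.75% → £0.85
Laundry detergent £10.74: all other tangible goods → 7.75% → £0.83
Scented candle £21.27: all other tangible goods → 7.75% → £1.65
Hardcover biography £26.11: books and periodicals → 0% → £0.00
Spiral notebook £3.99: all other tangible goods → 7.75% → £0.31
Stainless water bottle £15.64: all other tangible goods → 7.75% → £1.21
Used textbook £39.28: books and periodicals → 0% → £0.00
Umbrella £14.88: all other tangible goods → 7.75% → £1.15
Poetry collection £10.60: books and periodicals → 0% → £0.00
Road atlas £14.21: books and periodicals → 0% → £0.00
Total tax = £0.85 + £0.83 + £1.65 + £0.31 + £1.21 + £1.15 = £6.00

£6.00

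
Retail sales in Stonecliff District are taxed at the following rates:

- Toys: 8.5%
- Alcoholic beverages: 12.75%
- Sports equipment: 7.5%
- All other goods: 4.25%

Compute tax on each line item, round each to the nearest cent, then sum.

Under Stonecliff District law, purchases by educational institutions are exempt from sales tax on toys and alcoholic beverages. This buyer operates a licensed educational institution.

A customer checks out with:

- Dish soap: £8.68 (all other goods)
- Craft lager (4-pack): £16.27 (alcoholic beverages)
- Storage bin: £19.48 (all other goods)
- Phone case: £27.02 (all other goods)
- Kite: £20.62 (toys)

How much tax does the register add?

Dish soap £8.68: all other goods → 4.25% → £0.37
Craft lager (4-pack) £16.27: alcoholic beverages, buyer-exempt → 0% → £0.00
Storage bin £19.48: all other goods → 4.25% → £0.83
Phone case £27.02: all other goods → 4.25% → £1.15
Kite £20.62: toys, buyer-exempt → 0% → £0.00
Total tax = £0.37 + £0.83 + £1.15 = £2.35

£2.35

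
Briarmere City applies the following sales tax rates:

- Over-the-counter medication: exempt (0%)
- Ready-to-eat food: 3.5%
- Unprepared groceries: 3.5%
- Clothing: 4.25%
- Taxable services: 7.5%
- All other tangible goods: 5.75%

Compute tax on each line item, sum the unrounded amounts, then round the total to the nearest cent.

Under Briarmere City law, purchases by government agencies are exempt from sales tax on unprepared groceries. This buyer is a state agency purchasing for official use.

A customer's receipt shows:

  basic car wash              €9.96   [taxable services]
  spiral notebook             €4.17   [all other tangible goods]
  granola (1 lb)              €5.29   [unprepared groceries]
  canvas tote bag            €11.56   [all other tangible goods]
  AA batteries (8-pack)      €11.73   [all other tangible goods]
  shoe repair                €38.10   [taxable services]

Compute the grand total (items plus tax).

Basic car wash €9.96: taxable services → 7.5% → €0.747
Spiral notebook €4.17: all other tangible goods → 5.75% → €0.239775
Granola (1 lb) €5.29: unprepared groceries, buyer-exempt → 0% → €0.00
Canvas tote bag €11.56: all other tangible goods → 5.75% → €0.6647
AA batteries (8-pack) €11.73: all other tangible goods → 5.75% → €0.674475
Shoe repair €38.10: taxable services → 7.5% → €2.8575
Subtotal = €80.81; unrounded tax = €5.18345 → €5.18; total due = €85.99

€85.99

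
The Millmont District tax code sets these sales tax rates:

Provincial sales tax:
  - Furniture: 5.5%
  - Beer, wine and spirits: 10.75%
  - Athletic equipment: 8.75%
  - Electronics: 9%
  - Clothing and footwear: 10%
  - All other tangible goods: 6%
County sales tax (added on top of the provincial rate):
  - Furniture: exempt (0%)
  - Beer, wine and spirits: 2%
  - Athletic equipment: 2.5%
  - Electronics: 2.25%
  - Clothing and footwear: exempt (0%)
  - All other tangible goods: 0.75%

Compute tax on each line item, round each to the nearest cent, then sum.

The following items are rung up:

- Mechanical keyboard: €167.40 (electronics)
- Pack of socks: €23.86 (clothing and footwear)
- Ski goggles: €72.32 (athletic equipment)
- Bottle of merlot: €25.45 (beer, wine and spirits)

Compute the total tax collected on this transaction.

€32.60

Mechanical keyboard €167.40: electronics → 9% + 2.25% county = 11.25% → €18.83
Pack of socks €23.86: clothing and footwear → 10% + 0% county = 10% → €2.39
Ski goggles €72.32: athletic equipment → 8.75% + 2.5% county = 11.25% → €8.14
Bottle of merlot €25.45: beer, wine and spirits → 10.75% + 2% county = 12.75% → €3.24
Total tax = €18.83 + €2.39 + €8.14 + €3.24 = €32.60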